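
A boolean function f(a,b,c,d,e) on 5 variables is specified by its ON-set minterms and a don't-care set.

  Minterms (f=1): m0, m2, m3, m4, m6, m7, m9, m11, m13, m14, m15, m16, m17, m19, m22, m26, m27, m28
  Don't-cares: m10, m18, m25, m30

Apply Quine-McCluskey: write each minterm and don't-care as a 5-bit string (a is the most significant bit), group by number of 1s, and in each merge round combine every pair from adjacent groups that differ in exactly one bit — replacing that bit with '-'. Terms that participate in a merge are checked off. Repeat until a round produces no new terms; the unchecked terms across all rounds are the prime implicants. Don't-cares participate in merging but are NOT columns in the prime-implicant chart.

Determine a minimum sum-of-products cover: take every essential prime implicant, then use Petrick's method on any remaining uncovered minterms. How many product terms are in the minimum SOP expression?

[col 0] 00000*, 00010*, 00011*, 00100*, 00110*, 00111*, 01001*, 01010*, 01011*, 01101*, 01110*, 01111*, 10000*, 10001*, 10010*, 10011*, 10110*, 11001*, 11010*, 11011*, 11100*, 11110*
[col 1] -0000*, -0010*, -0011*, -0110*, -1001*, -1010*, -1011*, -1110*, 0-010*, 0-011*, 0-110*, 0-111*, 00-00*, 00-10*, 00-11*, 000-0*, 0001-*, 001-0*, 0011-*, 01-01*, 01-10*, 01-11*, 010-1*, 0101-*, 011-1*, 0111-*, 1-001*, 1-010*, 1-011*, 1-110*, 10-10*, 100-0*, 100-1*, 1000-*, 1001-*, 11-10*, 110-1*, 1101-*, 111-0
[col 2] --010*, --011*, --110*, -0-10*, -00-0, -001-*, -1-10*, -10-1, -101-*, 0--10*, 0--11*, 0-01-*, 0-11-*, 00--0, 00-1-*, 01--1, 01-1-*, 1--10*, 1-0-1, 1-01-*, 100--
[col 3] ---10, --01-, 0--1-
Prime implicants: ---10, --01-, -00-0, -10-1, 0--1-, 00--0, 01--1, 1-0-1, 100--, 111-0
PI chart (minterm → PIs covering it):
  0 | -00-0,00--0
  2 | ---10,--01-,-00-0,0--1-,00--0
  3 | --01-,0--1-
  4 | 00--0  (sole → essential)
  6 | ---10,0--1-,00--0
  7 | 0--1-  (sole → essential)
  9 | -10-1,01--1
  11 | --01-,-10-1,0--1-,01--1
  13 | 01--1  (sole → essential)
  14 | ---10,0--1-
  15 | 0--1-,01--1
  16 | -00-0,100--
  17 | 1-0-1,100--
  19 | --01-,1-0-1,100--
  22 | ---10  (sole → essential)
  26 | ---10,--01-
  27 | --01-,-10-1,1-0-1
  28 | 111-0  (sole → essential)
Essential prime implicants: ---10, 0--1-, 00--0, 01--1, 111-0
Petrick residual → --01-, 100--
Minimum SOP uses 7 PIs: de' + c'd + a'd + a'b'e' + a'be + ab'c' + abce'

7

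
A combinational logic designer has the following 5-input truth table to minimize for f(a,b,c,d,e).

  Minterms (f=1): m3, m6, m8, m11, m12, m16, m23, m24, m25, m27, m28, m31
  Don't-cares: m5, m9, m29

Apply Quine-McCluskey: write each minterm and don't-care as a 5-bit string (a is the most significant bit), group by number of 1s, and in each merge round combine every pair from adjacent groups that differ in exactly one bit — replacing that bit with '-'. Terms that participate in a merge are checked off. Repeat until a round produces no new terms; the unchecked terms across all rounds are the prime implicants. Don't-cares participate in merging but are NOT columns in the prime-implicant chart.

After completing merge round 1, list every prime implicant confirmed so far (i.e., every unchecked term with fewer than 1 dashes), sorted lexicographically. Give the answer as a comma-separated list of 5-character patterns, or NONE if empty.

00101, 00110

Round 0: 00011✓ 00101 00110 01000✓ 01001✓ 01011✓ 01100✓ 10000✓ 10111✓ 11000✓ 11001✓ 11011✓ 11100✓ 11101✓ 11111✓
Round 1: -1000✓ -1001✓ -1011✓ -1100✓ 0-011 01-00✓ 010-1✓ 0100-✓ 1-000 1-111 11-00✓ 11-01✓ 11-11✓ 110-1✓ 1100-✓ 111-1✓ 1110-✓
Round 2: -1-00 -10-1 -100- 11--1 11-0-
PIs = {-1-00, -10-1, -100-, 0-011, 00101, 00110, 1-000, 1-111, 11--1, 11-0-}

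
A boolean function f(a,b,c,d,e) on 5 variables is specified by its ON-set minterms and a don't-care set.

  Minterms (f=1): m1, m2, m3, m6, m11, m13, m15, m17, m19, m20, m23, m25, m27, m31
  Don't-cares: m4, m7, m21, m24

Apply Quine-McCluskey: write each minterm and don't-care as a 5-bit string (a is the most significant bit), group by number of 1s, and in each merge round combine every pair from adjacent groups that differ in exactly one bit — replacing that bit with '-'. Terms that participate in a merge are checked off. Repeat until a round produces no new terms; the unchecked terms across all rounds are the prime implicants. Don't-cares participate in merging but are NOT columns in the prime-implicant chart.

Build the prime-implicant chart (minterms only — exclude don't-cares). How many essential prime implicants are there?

4

[col 0] 00001*, 00010*, 00011*, 00100*, 00110*, 00111*, 01011*, 01101*, 01111*, 10001*, 10011*, 10100*, 10101*, 10111*, 11000*, 11001*, 11011*, 11111*
[col 1] -0001*, -0011*, -0100, -0111*, -1011*, -1111*, 0-011*, 0-111*, 00-10*, 00-11*, 000-1*, 0001-*, 001-0, 0011-*, 01-11*, 011-1, 1-001*, 1-011*, 1-111*, 10-01*, 10-11*, 100-1*, 101-1*, 1010-, 11-11*, 110-1*, 1100-
[col 2] --011*, --111*, -0-11*, -00-1, -1-11*, 0--11*, 00-1-, 1--11*, 1-0-1, 10--1
[col 3] ---11
Prime implicants: ---11, -00-1, -0100, 00-1-, 001-0, 011-1, 1-0-1, 10--1, 1010-, 1100-
PI chart (minterm → PIs covering it):
  1 | -00-1  (sole → essential)
  2 | 00-1-  (sole → essential)
  3 | ---11,-00-1,00-1-
  6 | 00-1-,001-0
  11 | ---11  (sole → essential)
  13 | 011-1  (sole → essential)
  15 | ---11,011-1
  17 | -00-1,1-0-1,10--1
  19 | ---11,-00-1,1-0-1,10--1
  20 | -0100,1010-
  23 | ---11,10--1
  25 | 1-0-1,1100-
  27 | ---11,1-0-1
  31 | ---11  (sole → essential)
Essential prime implicants: ---11, -00-1, 00-1-, 011-1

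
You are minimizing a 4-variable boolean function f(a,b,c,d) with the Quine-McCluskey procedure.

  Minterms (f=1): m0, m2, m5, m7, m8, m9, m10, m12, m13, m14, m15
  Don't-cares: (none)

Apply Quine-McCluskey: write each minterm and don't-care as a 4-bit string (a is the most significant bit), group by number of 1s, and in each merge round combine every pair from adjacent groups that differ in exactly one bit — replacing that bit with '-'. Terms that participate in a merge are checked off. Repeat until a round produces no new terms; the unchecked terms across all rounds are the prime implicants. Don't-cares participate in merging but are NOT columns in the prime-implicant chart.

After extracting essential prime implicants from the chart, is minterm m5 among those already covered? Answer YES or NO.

size-2^0 implicants → 0000(✓)  0010(✓)  0101(✓)  0111(✓)  1000(✓)  1001(✓)  1010(✓)  1100(✓)  1101(✓)  1110(✓)  1111(✓)
size-2^1 implicants → -000(✓)  -010(✓)  -101(✓)  -111(✓)  00-0(✓)  01-1(✓)  1-00(✓)  1-01(✓)  1-10(✓)  10-0(✓)  100-(✓)  11-0(✓)  11-1(✓)  110-(✓)  111-(✓)
size-2^2 implicants → -0-0  -1-1  1--0  1-0-  11--
Unchecked terms (primes): -0-0, -1-1, 1--0, 1-0-, 11--
Minterm coverage:
  m0 ⊆ -0-0 [E]
  m2 ⊆ -0-0 [E]
  m5 ⊆ -1-1 [E]
  m7 ⊆ -1-1 [E]
  m8 ⊆ -0-0,1--0,1-0-
  m9 ⊆ 1-0- [E]
  m10 ⊆ -0-0,1--0
  m12 ⊆ 1--0,1-0-,11--
  m13 ⊆ -1-1,1-0-,11--
  m14 ⊆ 1--0,11--
  m15 ⊆ -1-1,11--
E = {-0-0, -1-1, 1-0-}

YES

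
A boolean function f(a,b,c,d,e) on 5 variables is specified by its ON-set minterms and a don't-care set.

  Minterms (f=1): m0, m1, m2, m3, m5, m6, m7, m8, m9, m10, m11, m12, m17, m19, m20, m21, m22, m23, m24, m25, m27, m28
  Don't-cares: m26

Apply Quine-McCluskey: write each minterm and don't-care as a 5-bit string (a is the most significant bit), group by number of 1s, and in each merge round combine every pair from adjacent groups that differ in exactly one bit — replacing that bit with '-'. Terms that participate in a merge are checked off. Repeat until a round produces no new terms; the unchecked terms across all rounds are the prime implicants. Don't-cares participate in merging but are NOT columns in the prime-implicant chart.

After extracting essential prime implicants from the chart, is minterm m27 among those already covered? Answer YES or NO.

NO

size-2^0 implicants → 00000(✓)  00001(✓)  00010(✓)  00011(✓)  00101(✓)  00110(✓)  00111(✓)  01000(✓)  01001(✓)  01010(✓)  01011(✓)  01100(✓)  10001(✓)  10011(✓)  10100(✓)  10101(✓)  10110(✓)  10111(✓)  11000(✓)  11001(✓)  11010(✓)  11011(✓)  11100(✓)
size-2^1 implicants → -0001(✓)  -0011(✓)  -0101(✓)  -0110(✓)  -0111(✓)  -1000(✓)  -1001(✓)  -1010(✓)  -1011(✓)  -1100(✓)  0-000(✓)  0-001(✓)  0-010(✓)  0-011(✓)  00-01(✓)  00-10(✓)  00-11(✓)  000-0(✓)  000-1(✓)  0000-(✓)  0001-(✓)  001-1(✓)  0011-(✓)  01-00(✓)  010-0(✓)  010-1(✓)  0100-(✓)  0101-(✓)  1-001(✓)  1-011(✓)  1-100  10-01(✓)  10-11(✓)  100-1(✓)  101-0(✓)  101-1(✓)  1010-(✓)  1011-(✓)  11-00(✓)  110-0(✓)  110-1(✓)  1100-(✓)  1101-(✓)
size-2^2 implicants → --001(✓)  --011(✓)  -0-01(✓)  -0-11(✓)  -00-1(✓)  -01-1(✓)  -011-  -1-00  -10-0(✓)  -10-1(✓)  -100-(✓)  -101-(✓)  0-0-0(✓)  0-0-1(✓)  0-00-(✓)  0-01-(✓)  00--1(✓)  00-1-  000--(✓)  010--(✓)  1-0-1(✓)  10--1(✓)  101--  110--(✓)
size-2^3 implicants → --0-1  -0--1  -10--  0-0--
Unchecked terms (primes): --0-1, -0--1, -011-, -1-00, -10--, 0-0--, 00-1-, 1-100, 101--
Minterm coverage:
  m0 ⊆ 0-0-- [E]
  m1 ⊆ --0-1,-0--1,0-0--
  m2 ⊆ 0-0--,00-1-
  m3 ⊆ --0-1,-0--1,0-0--,00-1-
  m5 ⊆ -0--1 [E]
  m6 ⊆ -011-,00-1-
  m7 ⊆ -0--1,-011-,00-1-
  m8 ⊆ -1-00,-10--,0-0--
  m9 ⊆ --0-1,-10--,0-0--
  m10 ⊆ -10--,0-0--
  m11 ⊆ --0-1,-10--,0-0--
  m12 ⊆ -1-00 [E]
  m17 ⊆ --0-1,-0--1
  m19 ⊆ --0-1,-0--1
  m20 ⊆ 1-100,101--
  m21 ⊆ -0--1,101--
  m22 ⊆ -011-,101--
  m23 ⊆ -0--1,-011-,101--
  m24 ⊆ -1-00,-10--
  m25 ⊆ --0-1,-10--
  m27 ⊆ --0-1,-10--
  m28 ⊆ -1-00,1-100
E = {-0--1, -1-00, 0-0--}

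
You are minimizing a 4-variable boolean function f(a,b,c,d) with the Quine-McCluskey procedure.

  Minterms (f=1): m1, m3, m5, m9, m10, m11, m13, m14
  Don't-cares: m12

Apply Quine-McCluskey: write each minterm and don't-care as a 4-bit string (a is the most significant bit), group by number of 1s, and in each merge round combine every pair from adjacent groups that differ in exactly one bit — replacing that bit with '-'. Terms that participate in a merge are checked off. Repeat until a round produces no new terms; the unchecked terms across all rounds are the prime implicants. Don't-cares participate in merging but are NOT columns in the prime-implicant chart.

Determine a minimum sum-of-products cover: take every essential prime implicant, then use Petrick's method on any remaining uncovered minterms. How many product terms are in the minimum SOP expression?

size-2^0 implicants → 0001(✓)  0011(✓)  0101(✓)  1001(✓)  1010(✓)  1011(✓)  1100(✓)  1101(✓)  1110(✓)
size-2^1 implicants → -001(✓)  -011(✓)  -101(✓)  0-01(✓)  00-1(✓)  1-01(✓)  1-10  10-1(✓)  101-  11-0  110-
size-2^2 implicants → --01  -0-1
Unchecked terms (primes): --01, -0-1, 1-10, 101-, 11-0, 110-
Minterm coverage:
  m1 ⊆ --01,-0-1
  m3 ⊆ -0-1 [E]
  m5 ⊆ --01 [E]
  m9 ⊆ --01,-0-1
  m10 ⊆ 1-10,101-
  m11 ⊆ -0-1,101-
  m13 ⊆ --01,110-
  m14 ⊆ 1-10,11-0
E = {--01, -0-1}
Petrick residual → 1-10
Cover = c'd + b'd + acd'  |cover|=3

3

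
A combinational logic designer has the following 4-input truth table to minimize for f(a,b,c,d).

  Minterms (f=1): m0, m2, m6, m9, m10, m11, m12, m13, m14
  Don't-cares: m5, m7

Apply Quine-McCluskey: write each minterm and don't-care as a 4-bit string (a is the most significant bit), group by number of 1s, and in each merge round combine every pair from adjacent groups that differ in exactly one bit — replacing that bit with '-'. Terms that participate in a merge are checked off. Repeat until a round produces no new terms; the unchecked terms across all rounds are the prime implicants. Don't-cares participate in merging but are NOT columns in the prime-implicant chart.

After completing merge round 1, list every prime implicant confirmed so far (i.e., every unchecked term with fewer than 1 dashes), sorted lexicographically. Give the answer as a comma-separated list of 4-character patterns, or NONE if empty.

size-2^0 implicants → 0000(✓)  0010(✓)  0101(✓)  0110(✓)  0111(✓)  1001(✓)  1010(✓)  1011(✓)  1100(✓)  1101(✓)  1110(✓)
size-2^1 implicants → -010(✓)  -101  -110(✓)  0-10(✓)  00-0  01-1  011-  1-01  1-10(✓)  10-1  101-  11-0  110-
size-2^2 implicants → --10
Unchecked terms (primes): --10, -101, 00-0, 01-1, 011-, 1-01, 10-1, 101-, 11-0, 110-

NONE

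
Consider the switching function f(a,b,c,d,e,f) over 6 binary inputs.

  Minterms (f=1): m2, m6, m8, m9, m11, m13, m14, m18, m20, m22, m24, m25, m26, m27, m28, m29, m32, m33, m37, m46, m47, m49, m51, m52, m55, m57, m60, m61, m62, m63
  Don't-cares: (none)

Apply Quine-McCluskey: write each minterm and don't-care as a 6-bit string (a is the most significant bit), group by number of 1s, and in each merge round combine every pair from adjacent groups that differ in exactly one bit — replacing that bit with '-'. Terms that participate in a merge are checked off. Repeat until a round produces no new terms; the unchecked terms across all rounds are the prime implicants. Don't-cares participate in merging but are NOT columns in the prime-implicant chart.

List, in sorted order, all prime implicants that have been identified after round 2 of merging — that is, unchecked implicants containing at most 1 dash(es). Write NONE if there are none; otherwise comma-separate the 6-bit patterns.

[col 0] 000010*, 000110*, 001000*, 001001*, 001011*, 001101*, 001110*, 010010*, 010100*, 010110*, 011000*, 011001*, 011010*, 011011*, 011100*, 011101*, 100000*, 100001*, 100101*, 101110*, 101111*, 110001*, 110011*, 110100*, 110111*, 111001*, 111100*, 111101*, 111110*, 111111*
[col 1] -01110, -10100*, -11001*, -11100*, -11101*, 0-0010*, 0-0110*, 0-1000*, 0-1001*, 0-1011*, 0-1101*, 00-110, 000-10*, 001-01*, 0010-1*, 00100-*, 01-010, 01-100*, 010-10*, 0101-0, 011-00*, 011-01*, 0110-0*, 0110-1*, 01100-*, 01101-*, 01110-*, 1-0001, 1-1110*, 1-1111*, 100-01, 10000-, 10111-*, 11-001, 11-100*, 11-111, 110-11, 1100-1, 111-01*, 1111-0*, 1111-1*, 11110-*, 11111-*
[col 2] -1-100, -11-01, -1110-, 0-0-10, 0-1-01, 0-10-1, 0-100-, 011-0-, 0110--, 1-111-, 1111--
Prime implicants: -01110, -1-100, -11-01, -1110-, 0-0-10, 0-1-01, 0-10-1, 0-100-, 00-110, 01-010, 0101-0, 011-0-, 0110--, 1-0001, 1-111-, 100-01, 10000-, 11-001, 11-111, 110-11, 1100-1, 1111--

-01110, 00-110, 01-010, 0101-0, 1-0001, 100-01, 10000-, 11-001, 11-111, 110-11, 1100-1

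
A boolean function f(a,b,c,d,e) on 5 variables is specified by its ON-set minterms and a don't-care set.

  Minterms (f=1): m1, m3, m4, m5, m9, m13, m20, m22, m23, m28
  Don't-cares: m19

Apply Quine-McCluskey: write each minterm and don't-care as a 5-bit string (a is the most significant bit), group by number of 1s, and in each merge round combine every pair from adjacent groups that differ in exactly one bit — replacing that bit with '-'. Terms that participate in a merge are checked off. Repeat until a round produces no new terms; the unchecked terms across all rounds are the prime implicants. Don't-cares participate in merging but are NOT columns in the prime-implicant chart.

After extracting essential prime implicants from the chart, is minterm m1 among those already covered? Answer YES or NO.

[col 0] 00001*, 00011*, 00100*, 00101*, 01001*, 01101*, 10011*, 10100*, 10110*, 10111*, 11100*
[col 1] -0011, -0100, 0-001*, 0-101*, 00-01*, 000-1, 0010-, 01-01*, 1-100, 10-11, 101-0, 1011-
[col 2] 0--01
Prime implicants: -0011, -0100, 0--01, 000-1, 0010-, 1-100, 10-11, 101-0, 1011-
PI chart (minterm → PIs covering it):
  1 | 0--01,000-1
  3 | -0011,000-1
  4 | -0100,0010-
  5 | 0--01,0010-
  9 | 0--01  (sole → essential)
  13 | 0--01  (sole → essential)
  20 | -0100,1-100,101-0
  22 | 101-0,1011-
  23 | 10-11,1011-
  28 | 1-100  (sole → essential)
Essential prime implicants: 0--01, 1-100

YES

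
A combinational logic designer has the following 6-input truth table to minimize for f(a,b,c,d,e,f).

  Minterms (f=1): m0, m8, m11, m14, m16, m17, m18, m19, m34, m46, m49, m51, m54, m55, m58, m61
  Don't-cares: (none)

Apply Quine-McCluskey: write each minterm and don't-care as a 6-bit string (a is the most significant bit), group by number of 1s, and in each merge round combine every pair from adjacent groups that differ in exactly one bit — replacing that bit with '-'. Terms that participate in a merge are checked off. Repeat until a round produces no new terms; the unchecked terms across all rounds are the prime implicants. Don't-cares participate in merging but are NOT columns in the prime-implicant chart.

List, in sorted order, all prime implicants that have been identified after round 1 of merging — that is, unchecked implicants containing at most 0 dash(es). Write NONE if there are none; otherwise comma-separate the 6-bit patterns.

001011, 100010, 111010, 111101

[col 0] 000000*, 001000*, 001011, 001110*, 010000*, 010001*, 010010*, 010011*, 100010, 101110*, 110001*, 110011*, 110110*, 110111*, 111010, 111101
[col 1] -01110, -10001*, -10011*, 0-0000, 00-000, 0100-0*, 0100-1*, 01000-*, 01001-*, 110-11, 1100-1*, 11011-
[col 2] -100-1, 0100--
Prime implicants: -01110, -100-1, 0-0000, 00-000, 001011, 0100--, 100010, 110-11, 11011-, 111010, 111101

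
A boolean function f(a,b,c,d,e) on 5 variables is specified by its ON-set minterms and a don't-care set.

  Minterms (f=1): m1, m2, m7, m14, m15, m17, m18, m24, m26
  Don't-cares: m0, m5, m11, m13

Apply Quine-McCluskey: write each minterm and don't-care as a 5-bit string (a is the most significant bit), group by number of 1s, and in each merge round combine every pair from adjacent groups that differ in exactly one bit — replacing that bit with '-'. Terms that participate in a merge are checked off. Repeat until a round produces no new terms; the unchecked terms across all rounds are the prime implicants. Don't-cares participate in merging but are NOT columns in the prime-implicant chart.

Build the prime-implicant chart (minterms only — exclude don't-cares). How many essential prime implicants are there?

Round 0: 00000✓ 00001✓ 00010✓ 00101✓ 00111✓ 01011✓ 01101✓ 01110✓ 01111✓ 10001✓ 10010✓ 11000✓ 11010✓
Round 1: -0001 -0010 0-101✓ 0-111✓ 00-01 000-0 0000- 001-1✓ 01-11 011-1✓ 0111- 1-010 110-0
Round 2: 0-1-1
PIs = {-0001, -0010, 0-1-1, 00-01, 000-0, 0000-, 01-11, 0111-, 1-010, 110-0}
Coverage chart:
  m1: -0001,00-01,0000-
  m2: -0010,000-0
  m7: 0-1-1 ←essential
  m14: 0111- ←essential
  m15: 0-1-1,01-11,0111-
  m17: -0001 ←essential
  m18: -0010,1-010
  m24: 110-0 ←essential
  m26: 1-010,110-0
Essential: -0001, 0-1-1, 0111-, 110-0

4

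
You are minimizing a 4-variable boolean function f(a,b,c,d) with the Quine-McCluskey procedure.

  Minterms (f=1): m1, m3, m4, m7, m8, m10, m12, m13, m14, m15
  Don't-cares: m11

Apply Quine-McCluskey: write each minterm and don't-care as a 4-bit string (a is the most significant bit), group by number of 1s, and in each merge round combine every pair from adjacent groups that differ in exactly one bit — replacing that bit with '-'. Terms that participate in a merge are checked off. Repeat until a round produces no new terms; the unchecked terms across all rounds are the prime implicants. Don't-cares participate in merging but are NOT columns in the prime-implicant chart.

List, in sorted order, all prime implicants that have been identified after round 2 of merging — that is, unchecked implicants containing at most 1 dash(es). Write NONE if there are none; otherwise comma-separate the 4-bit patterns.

-100, 00-1

[col 0] 0001*, 0011*, 0100*, 0111*, 1000*, 1010*, 1011*, 1100*, 1101*, 1110*, 1111*
[col 1] -011*, -100, -111*, 0-11*, 00-1, 1-00*, 1-10*, 1-11*, 10-0*, 101-*, 11-0*, 11-1*, 110-*, 111-*
[col 2] --11, 1--0, 1-1-, 11--
Prime implicants: --11, -100, 00-1, 1--0, 1-1-, 11--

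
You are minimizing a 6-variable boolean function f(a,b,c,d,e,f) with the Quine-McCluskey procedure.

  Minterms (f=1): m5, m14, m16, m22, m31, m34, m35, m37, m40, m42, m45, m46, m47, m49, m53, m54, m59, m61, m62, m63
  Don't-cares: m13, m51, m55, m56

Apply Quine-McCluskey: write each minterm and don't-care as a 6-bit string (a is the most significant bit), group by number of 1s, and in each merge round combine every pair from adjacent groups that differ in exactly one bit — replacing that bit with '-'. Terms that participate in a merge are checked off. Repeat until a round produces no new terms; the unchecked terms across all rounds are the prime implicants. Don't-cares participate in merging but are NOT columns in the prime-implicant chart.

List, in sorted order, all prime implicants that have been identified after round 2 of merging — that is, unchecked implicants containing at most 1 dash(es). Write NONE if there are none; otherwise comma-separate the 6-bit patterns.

[col 0] 000101*, 001101*, 001110*, 010000, 010110*, 011111*, 100010*, 100011*, 100101*, 101000*, 101010*, 101101*, 101110*, 101111*, 110001*, 110011*, 110101*, 110110*, 110111*, 111000*, 111011*, 111101*, 111110*, 111111*
[col 1] -00101*, -01101*, -01110, -10110, -11111, 00-101*, 1-0011, 1-0101*, 1-1000, 1-1101*, 1-1110*, 1-1111*, 10-010, 10-101*, 10001-, 101-10, 1010-0, 1011-1*, 10111-*, 11-011*, 11-101*, 11-110*, 11-111*, 110-01*, 110-11*, 1100-1*, 1101-1*, 11011-*, 111-11*, 1111-1*, 11111-*
[col 2] -0-101, 1--101, 1-11-1, 1-111-, 11--11, 11-1-1, 11-11-, 110--1
Prime implicants: -0-101, -01110, -10110, -11111, 010000, 1--101, 1-0011, 1-1000, 1-11-1, 1-111-, 10-010, 10001-, 101-10, 1010-0, 11--11, 11-1-1, 11-11-, 110--1

-01110, -10110, -11111, 010000, 1-0011, 1-1000, 10-010, 10001-, 101-10, 1010-0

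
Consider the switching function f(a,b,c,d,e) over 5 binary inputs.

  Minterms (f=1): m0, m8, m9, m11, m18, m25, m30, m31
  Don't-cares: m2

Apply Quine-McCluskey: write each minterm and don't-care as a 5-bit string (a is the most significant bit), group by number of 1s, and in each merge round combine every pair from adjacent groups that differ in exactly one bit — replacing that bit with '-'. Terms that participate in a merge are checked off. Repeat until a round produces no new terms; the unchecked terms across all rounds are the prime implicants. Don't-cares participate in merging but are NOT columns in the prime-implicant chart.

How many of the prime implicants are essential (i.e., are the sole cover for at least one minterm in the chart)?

4

size-2^0 implicants → 00000(✓)  00010(✓)  01000(✓)  01001(✓)  01011(✓)  10010(✓)  11001(✓)  11110(✓)  11111(✓)
size-2^1 implicants → -0010  -1001  0-000  000-0  010-1  0100-  1111-
Unchecked terms (primes): -0010, -1001, 0-000, 000-0, 010-1, 0100-, 1111-
Minterm coverage:
  m0 ⊆ 0-000,000-0
  m8 ⊆ 0-000,0100-
  m9 ⊆ -1001,010-1,0100-
  m11 ⊆ 010-1 [E]
  m18 ⊆ -0010 [E]
  m25 ⊆ -1001 [E]
  m30 ⊆ 1111- [E]
  m31 ⊆ 1111- [E]
E = {-0010, -1001, 010-1, 1111-}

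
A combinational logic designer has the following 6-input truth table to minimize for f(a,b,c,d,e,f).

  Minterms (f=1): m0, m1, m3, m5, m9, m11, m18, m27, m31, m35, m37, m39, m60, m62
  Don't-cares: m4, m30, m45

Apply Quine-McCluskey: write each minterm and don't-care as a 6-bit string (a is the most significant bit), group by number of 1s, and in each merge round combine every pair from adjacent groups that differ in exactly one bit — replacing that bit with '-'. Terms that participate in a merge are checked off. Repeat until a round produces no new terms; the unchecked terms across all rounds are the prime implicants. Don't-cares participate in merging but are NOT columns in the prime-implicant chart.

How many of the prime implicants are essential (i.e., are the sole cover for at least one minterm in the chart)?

size-2^0 implicants → 000000(✓)  000001(✓)  000011(✓)  000100(✓)  000101(✓)  001001(✓)  001011(✓)  010010  011011(✓)  011110(✓)  011111(✓)  100011(✓)  100101(✓)  100111(✓)  101101(✓)  111100(✓)  111110(✓)
size-2^1 implicants → -00011  -00101  -11110  0-1011  00-001(✓)  00-011(✓)  000-00(✓)  000-01(✓)  0000-1(✓)  00000-(✓)  00010-(✓)  0010-1(✓)  011-11  01111-  10-101  100-11  1001-1  1111-0
size-2^2 implicants → 00-0-1  000-0-
Unchecked terms (primes): -00011, -00101, -11110, 0-1011, 00-0-1, 000-0-, 010010, 011-11, 01111-, 10-101, 100-11, 1001-1, 1111-0
Minterm coverage:
  m0 ⊆ 000-0- [E]
  m1 ⊆ 00-0-1,000-0-
  m3 ⊆ -00011,00-0-1
  m5 ⊆ -00101,000-0-
  m9 ⊆ 00-0-1 [E]
  m11 ⊆ 0-1011,00-0-1
  m18 ⊆ 010010 [E]
  m27 ⊆ 0-1011,011-11
  m31 ⊆ 011-11,01111-
  m35 ⊆ -00011,100-11
  m37 ⊆ -00101,10-101,1001-1
  m39 ⊆ 100-11,1001-1
  m60 ⊆ 1111-0 [E]
  m62 ⊆ -11110,1111-0
E = {00-0-1, 000-0-, 010010, 1111-0}

4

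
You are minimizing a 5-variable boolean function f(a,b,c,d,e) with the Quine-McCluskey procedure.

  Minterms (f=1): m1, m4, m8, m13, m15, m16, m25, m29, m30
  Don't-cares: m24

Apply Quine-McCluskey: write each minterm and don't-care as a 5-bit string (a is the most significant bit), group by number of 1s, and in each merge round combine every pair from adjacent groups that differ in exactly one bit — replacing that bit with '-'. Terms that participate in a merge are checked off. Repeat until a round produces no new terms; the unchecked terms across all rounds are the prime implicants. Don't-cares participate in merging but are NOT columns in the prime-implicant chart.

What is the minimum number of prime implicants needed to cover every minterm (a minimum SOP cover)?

7

size-2^0 implicants → 00001  00100  01000(✓)  01101(✓)  01111(✓)  10000(✓)  11000(✓)  11001(✓)  11101(✓)  11110
size-2^1 implicants → -1000  -1101  011-1  1-000  11-01  1100-
Unchecked terms (primes): -1000, -1101, 00001, 00100, 011-1, 1-000, 11-01, 1100-, 11110
Minterm coverage:
  m1 ⊆ 00001 [E]
  m4 ⊆ 00100 [E]
  m8 ⊆ -1000 [E]
  m13 ⊆ -1101,011-1
  m15 ⊆ 011-1 [E]
  m16 ⊆ 1-000 [E]
  m25 ⊆ 11-01,1100-
  m29 ⊆ -1101,11-01
  m30 ⊆ 11110 [E]
E = {-1000, 00001, 00100, 011-1, 1-000, 11110}
Petrick residual → 11-01
Cover = bc'd'e' + a'b'c'd'e + a'b'cd'e' + a'bce + ac'd'e' + abd'e + abcde'  |cover|=7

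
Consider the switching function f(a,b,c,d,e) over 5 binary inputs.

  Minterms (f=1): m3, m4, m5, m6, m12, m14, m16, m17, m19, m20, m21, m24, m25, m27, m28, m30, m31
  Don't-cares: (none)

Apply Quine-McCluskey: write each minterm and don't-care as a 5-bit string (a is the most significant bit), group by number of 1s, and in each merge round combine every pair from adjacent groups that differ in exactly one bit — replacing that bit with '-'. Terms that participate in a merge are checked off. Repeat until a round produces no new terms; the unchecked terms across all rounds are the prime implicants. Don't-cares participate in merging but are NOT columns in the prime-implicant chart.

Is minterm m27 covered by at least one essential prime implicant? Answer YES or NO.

[col 0] 00011*, 00100*, 00101*, 00110*, 01100*, 01110*, 10000*, 10001*, 10011*, 10100*, 10101*, 11000*, 11001*, 11011*, 11100*, 11110*, 11111*
[col 1] -0011, -0100*, -0101*, -1100*, -1110*, 0-100*, 0-110*, 001-0*, 0010-*, 011-0*, 1-000*, 1-001*, 1-011*, 1-100*, 10-00*, 10-01*, 100-1*, 1000-*, 1010-*, 11-00*, 11-11, 110-1*, 1100-*, 111-0*, 1111-
[col 2] --100, -010-, -11-0, 0-1-0, 1--00, 1-0-1, 1-00-, 10-0-
Prime implicants: --100, -0011, -010-, -11-0, 0-1-0, 1--00, 1-0-1, 1-00-, 10-0-, 11-11, 1111-
PI chart (minterm → PIs covering it):
  3 | -0011  (sole → essential)
  4 | --100,-010-,0-1-0
  5 | -010-  (sole → essential)
  6 | 0-1-0  (sole → essential)
  12 | --100,-11-0,0-1-0
  14 | -11-0,0-1-0
  16 | 1--00,1-00-,10-0-
  17 | 1-0-1,1-00-,10-0-
  19 | -0011,1-0-1
  20 | --100,-010-,1--00,10-0-
  21 | -010-,10-0-
  24 | 1--00,1-00-
  25 | 1-0-1,1-00-
  27 | 1-0-1,11-11
  28 | --100,-11-0,1--00
  30 | -11-0,1111-
  31 | 11-11,1111-
Essential prime implicants: -0011, -010-, 0-1-0

NO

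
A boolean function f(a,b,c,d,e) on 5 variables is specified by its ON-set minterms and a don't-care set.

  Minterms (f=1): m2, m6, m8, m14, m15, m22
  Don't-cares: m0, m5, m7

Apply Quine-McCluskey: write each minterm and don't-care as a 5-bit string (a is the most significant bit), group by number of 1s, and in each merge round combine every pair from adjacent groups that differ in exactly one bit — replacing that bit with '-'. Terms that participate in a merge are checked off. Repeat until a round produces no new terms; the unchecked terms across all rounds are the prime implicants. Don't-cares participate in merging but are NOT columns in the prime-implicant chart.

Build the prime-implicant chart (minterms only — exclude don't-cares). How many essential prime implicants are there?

3

size-2^0 implicants → 00000(✓)  00010(✓)  00101(✓)  00110(✓)  00111(✓)  01000(✓)  01110(✓)  01111(✓)  10110(✓)
size-2^1 implicants → -0110  0-000  0-110(✓)  0-111(✓)  00-10  000-0  001-1  0011-(✓)  0111-(✓)
size-2^2 implicants → 0-11-
Unchecked terms (primes): -0110, 0-000, 0-11-, 00-10, 000-0, 001-1
Minterm coverage:
  m2 ⊆ 00-10,000-0
  m6 ⊆ -0110,0-11-,00-10
  m8 ⊆ 0-000 [E]
  m14 ⊆ 0-11- [E]
  m15 ⊆ 0-11- [E]
  m22 ⊆ -0110 [E]
E = {-0110, 0-000, 0-11-}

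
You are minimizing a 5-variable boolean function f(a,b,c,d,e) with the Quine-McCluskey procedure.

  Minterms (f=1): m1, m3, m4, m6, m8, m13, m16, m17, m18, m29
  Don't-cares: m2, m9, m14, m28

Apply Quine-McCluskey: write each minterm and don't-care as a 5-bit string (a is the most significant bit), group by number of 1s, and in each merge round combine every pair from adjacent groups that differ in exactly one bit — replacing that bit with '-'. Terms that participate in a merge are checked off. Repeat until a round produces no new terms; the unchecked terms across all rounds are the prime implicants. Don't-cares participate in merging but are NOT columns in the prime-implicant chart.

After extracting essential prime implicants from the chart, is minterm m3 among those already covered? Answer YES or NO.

Round 0: 00001✓ 00010✓ 00011✓ 00100✓ 00110✓ 01000✓ 01001✓ 01101✓ 01110✓ 10000✓ 10001✓ 10010✓ 11100✓ 11101✓
Round 1: -0001 -0010 -1101 0-001 0-110 00-10 000-1 0001- 001-0 01-01 0100- 100-0 1000- 1110-
PIs = {-0001, -0010, -1101, 0-001, 0-110, 00-10, 000-1, 0001-, 001-0, 01-01, 0100-, 100-0, 1000-, 1110-}
Coverage chart:
  m1: -0001,0-001,000-1
  m3: 000-1,0001-
  m4: 001-0 ←essential
  m6: 0-110,00-10,001-0
  m8: 0100- ←essential
  m13: -1101,01-01
  m16: 100-0,1000-
  m17: -0001,1000-
  m18: -0010,100-0
  m29: -1101,1110-
Essential: 001-0, 0100-

NO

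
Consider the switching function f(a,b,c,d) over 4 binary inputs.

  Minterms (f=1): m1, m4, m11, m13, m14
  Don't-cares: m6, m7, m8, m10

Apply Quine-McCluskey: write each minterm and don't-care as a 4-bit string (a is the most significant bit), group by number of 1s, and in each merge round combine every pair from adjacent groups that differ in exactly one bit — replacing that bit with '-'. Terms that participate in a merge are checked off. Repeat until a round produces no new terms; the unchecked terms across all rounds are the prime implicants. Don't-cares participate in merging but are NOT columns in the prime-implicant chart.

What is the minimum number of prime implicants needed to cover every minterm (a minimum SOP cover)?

[col 0] 0001, 0100*, 0110*, 0111*, 1000*, 1010*, 1011*, 1101, 1110*
[col 1] -110, 01-0, 011-, 1-10, 10-0, 101-
Prime implicants: -110, 0001, 01-0, 011-, 1-10, 10-0, 101-, 1101
PI chart (minterm → PIs covering it):
  1 | 0001  (sole → essential)
  4 | 01-0  (sole → essential)
  11 | 101-  (sole → essential)
  13 | 1101  (sole → essential)
  14 | -110,1-10
Essential prime implicants: 0001, 01-0, 101-, 1101
Petrick residual → -110
Minimum SOP uses 5 PIs: bcd' + a'b'c'd + a'bd' + ab'c + abc'd

5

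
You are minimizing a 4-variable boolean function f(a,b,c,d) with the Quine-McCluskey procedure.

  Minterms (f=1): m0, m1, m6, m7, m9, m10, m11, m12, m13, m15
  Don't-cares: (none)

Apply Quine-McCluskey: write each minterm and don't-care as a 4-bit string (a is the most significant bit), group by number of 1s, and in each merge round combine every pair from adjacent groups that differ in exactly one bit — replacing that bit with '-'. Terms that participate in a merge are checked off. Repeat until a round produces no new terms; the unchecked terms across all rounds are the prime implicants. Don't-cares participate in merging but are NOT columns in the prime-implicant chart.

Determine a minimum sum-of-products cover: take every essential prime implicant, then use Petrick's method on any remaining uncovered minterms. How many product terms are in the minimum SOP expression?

5

[col 0] 0000*, 0001*, 0110*, 0111*, 1001*, 1010*, 1011*, 1100*, 1101*, 1111*
[col 1] -001, -111, 000-, 011-, 1-01*, 1-11*, 10-1*, 101-, 11-1*, 110-
[col 2] 1--1
Prime implicants: -001, -111, 000-, 011-, 1--1, 101-, 110-
PI chart (minterm → PIs covering it):
  0 | 000-  (sole → essential)
  1 | -001,000-
  6 | 011-  (sole → essential)
  7 | -111,011-
  9 | -001,1--1
  10 | 101-  (sole → essential)
  11 | 1--1,101-
  12 | 110-  (sole → essential)
  13 | 1--1,110-
  15 | -111,1--1
Essential prime implicants: 000-, 011-, 101-, 110-
Petrick residual → 1--1
Minimum SOP uses 5 PIs: a'b'c' + a'bc + ad + ab'c + abc'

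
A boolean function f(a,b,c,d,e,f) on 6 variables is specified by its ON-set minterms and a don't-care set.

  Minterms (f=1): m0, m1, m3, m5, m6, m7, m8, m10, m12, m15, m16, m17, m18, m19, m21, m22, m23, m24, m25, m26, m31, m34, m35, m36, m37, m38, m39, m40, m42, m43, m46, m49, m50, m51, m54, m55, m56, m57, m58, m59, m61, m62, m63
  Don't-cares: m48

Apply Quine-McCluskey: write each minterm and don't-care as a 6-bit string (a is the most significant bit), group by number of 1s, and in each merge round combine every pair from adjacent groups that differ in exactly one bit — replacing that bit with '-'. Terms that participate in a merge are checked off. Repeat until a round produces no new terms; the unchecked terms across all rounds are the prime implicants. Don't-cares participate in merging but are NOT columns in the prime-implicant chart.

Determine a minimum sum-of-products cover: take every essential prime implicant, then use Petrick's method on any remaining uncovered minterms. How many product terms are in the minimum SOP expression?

Round 0: 000000✓ 000001✓ 000011✓ 000101✓ 000110✓ 000111✓ 001000✓ 001010✓ 001100✓ 001111✓ 010000✓ 010001✓ 010010✓ 010011✓ 010101✓ 010110✓ 010111✓ 011000✓ 011001✓ 011010✓ 011111✓ 100010✓ 100011✓ 100100✓ 100101✓ 100110✓ 100111✓ 101000✓ 101010✓ 101011✓ 101110✓ 110000✓ 110001✓ 110010✓ 110011✓ 110110✓ 110111✓ 111000✓ 111001✓ 111010✓ 111011✓ 111101✓ 111110✓ 111111✓
Round 1: -00011✓ -00101✓ -00110✓ -00111✓ -01000✓ -01010✓ -10000✓ -10001✓ -10010✓ -10011✓ -10110✓ -10111✓ -11000✓ -11001✓ -11010✓ -11111✓ 0-0000✓ 0-0001✓ 0-0011✓ 0-0101✓ 0-0110✓ 0-0111✓ 0-1000✓ 0-1010✓ 0-1111✓ 00-000✓ 00-111✓ 000-01✓ 000-11✓ 0000-1✓ 00000-✓ 0001-1✓ 00011-✓ 001-00 0010-0✓ 01-000✓ 01-001✓ 01-010✓ 01-111✓ 010-01✓ 010-10✓ 010-11✓ 0100-0✓ 0100-1✓ 01000-✓ 01001-✓ 0101-1✓ 01011-✓ 0110-0✓ 01100-✓ 1-0010✓ 1-0011✓ 1-0110✓ 1-0111✓ 1-1000✓ 1-1010✓ 1-1011✓ 1-1110✓ 10-010✓ 10-011✓ 10-110✓ 100-10✓ 100-11✓ 10001-✓ 1001-0✓ 1001-1✓ 10010-✓ 10011-✓ 101-10✓ 1010-0✓ 10101-✓ 11-000✓ 11-001✓ 11-010✓ 11-011✓ 11-110✓ 11-111✓ 110-10✓ 110-11✓ 1100-0✓ 1100-1✓ 11000-✓ 11001-✓ 11011-✓ 111-01✓ 111-10✓ 111-11✓ 1110-0✓ 1110-1✓ 11100-✓ 11101-✓ 1111-1✓ 11111-✓
Round 2: --0011✓ --0110✓ --0111✓ --1000✓ --1010✓ -00-11✓ -001-1 -0011-✓ -010-0✓ -1-000✓ -1-001✓ -1-010✓ -1-111 -10-10✓ -10-11✓ -100-0✓ -100-1✓ -1000-✓ -1001-✓ -1011-✓ -110-0✓ -1100-✓ 0--000 0--111 0-0-01✓ 0-0-11✓ 0-00-1✓ 0-000- 0-01-1✓ 0-011-✓ 0-10-0✓ 000--1✓ 01-0-0✓ 01-00-✓ 010--1✓ 010-1-✓ 0100--✓ 1--010✓ 1--011✓ 1--110✓ 1-0-10✓ 1-0-11✓ 1-001-✓ 1-011-✓ 1-1-10✓ 1-10-0✓ 1-101-✓ 10--10✓ 10-01-✓ 100-1-✓ 1001-- 11--10✓ 11--11✓ 11-0-0✓ 11-0-1✓ 11-00-✓ 11-01-✓ 11-11-✓ 110-1-✓ 1100--✓ 111--1 111-1-✓ 1110--✓
Round 3: --0-11 --011- --10-0 -1-0-0 -1-00- -10-1- -100-- 0-0--1 1---10 1--01- 1-0-1- 11--1- 11-0--
PIs = {--0-11, --011-, --10-0, -001-1, -1-0-0, -1-00-, -1-111, -10-1-, -100--, 0--000, 0--111, 0-0--1, 0-000-, 001-00, 1---10, 1--01-, 1-0-1-, 1001--, 11--1-, 11-0--, 111--1}
Coverage chart:
  m0: 0--000,0-000-
  m1: 0-0--1,0-000-
  m3: --0-11,0-0--1
  m5: -001-1,0-0--1
  m6: --011- ←essential
  m7: --0-11,--011-,-001-1,0--111,0-0--1
  m8: --10-0,0--000,001-00
  m10: --10-0 ←essential
  m12: 001-00 ←essential
  m15: 0--111 ←essential
  m16: -1-0-0,-1-00-,-100--,0--000,0-000-
  m17: -1-00-,-100--,0-0--1,0-000-
  m18: -1-0-0,-10-1-,-100--
  m19: --0-11,-10-1-,-100--,0-0--1
  m21: 0-0--1 ←essential
  m22: --011-,-10-1-
  m23: --0-11,--011-,-1-111,-10-1-,0--111,0-0--1
  m24: --10-0,-1-0-0,-1-00-,0--000
  m25: -1-00- ←essential
  m26: --10-0,-1-0-0
  m31: -1-111,0--111
  m34: 1---10,1--01-,1-0-1-
  m35: --0-11,1--01-,1-0-1-
  m36: 1001-- ←essential
  m37: -001-1,1001--
  m38: --011-,1---10,1-0-1-,1001--
  m39: --0-11,--011-,-001-1,1-0-1-,1001--
  m40: --10-0 ←essential
  m42: --10-0,1---10,1--01-
  m43: 1--01- ←essential
  m46: 1---10 ←essential
  m49: -1-00-,-100--,11-0--
  m50: -1-0-0,-10-1-,-100--,1---10,1--01-,1-0-1-,11--1-,11-0--
  m51: --0-11,-10-1-,-100--,1--01-,1-0-1-,11--1-,11-0--
  m54: --011-,-10-1-,1---10,1-0-1-,11--1-
  m55: --0-11,--011-,-1-111,-10-1-,1-0-1-,11--1-
  m56: --10-0,-1-0-0,-1-00-,11-0--
  m57: -1-00-,11-0--,111--1
  m58: --10-0,-1-0-0,1---10,1--01-,11--1-,11-0--
  m59: 1--01-,11--1-,11-0--,111--1
  m61: 111--1 ←essential
  m62: 1---10,11--1-
  m63: -1-111,11--1-,111--1
Essential: --011-, --10-0, -1-00-, 0--111, 0-0--1, 001-00, 1---10, 1--01-, 1001--, 111--1
Petrick residual → -1-0-0, 0--000
Min cover (12 terms): c'de + cd'f' + bd'f' + bd'e' + a'd'e'f' + a'def + a'c'f + a'b'ce'f' + aef' + ad'e + ab'c'd + abcf

12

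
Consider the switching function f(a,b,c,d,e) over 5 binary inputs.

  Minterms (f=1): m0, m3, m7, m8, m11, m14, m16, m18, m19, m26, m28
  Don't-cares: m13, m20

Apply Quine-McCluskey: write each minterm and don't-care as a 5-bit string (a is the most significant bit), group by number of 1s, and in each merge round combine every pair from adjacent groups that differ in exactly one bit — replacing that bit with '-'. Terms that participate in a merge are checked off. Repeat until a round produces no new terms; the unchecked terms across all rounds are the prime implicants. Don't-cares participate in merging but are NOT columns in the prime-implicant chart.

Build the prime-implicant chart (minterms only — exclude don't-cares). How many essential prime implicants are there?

6

Round 0: 00000✓ 00011✓ 00111✓ 01000✓ 01011✓ 01101 01110 10000✓ 10010✓ 10011✓ 10100✓ 11010✓ 11100✓
Round 1: -0000 -0011 0-000 0-011 00-11 1-010 1-100 10-00 100-0 1001-
PIs = {-0000, -0011, 0-000, 0-011, 00-11, 01101, 01110, 1-010, 1-100, 10-00, 100-0, 1001-}
Coverage chart:
  m0: -0000,0-000
  m3: -0011,0-011,00-11
  m7: 00-11 ←essential
  m8: 0-000 ←essential
  m11: 0-011 ←essential
  m14: 01110 ←essential
  m16: -0000,10-00,100-0
  m18: 1-010,100-0,1001-
  m19: -0011,1001-
  m26: 1-010 ←essential
  m28: 1-100 ←essential
Essential: 0-000, 0-011, 00-11, 01110, 1-010, 1-100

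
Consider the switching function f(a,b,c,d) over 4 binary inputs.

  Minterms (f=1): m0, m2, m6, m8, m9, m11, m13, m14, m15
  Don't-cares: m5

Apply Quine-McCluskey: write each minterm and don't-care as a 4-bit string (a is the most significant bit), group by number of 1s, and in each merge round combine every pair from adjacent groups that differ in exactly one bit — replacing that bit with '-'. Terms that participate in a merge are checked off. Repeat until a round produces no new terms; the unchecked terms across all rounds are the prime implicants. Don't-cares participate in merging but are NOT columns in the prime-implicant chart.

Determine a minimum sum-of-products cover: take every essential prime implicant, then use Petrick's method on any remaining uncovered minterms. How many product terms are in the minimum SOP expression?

4

Round 0: 0000✓ 0010✓ 0101✓ 0110✓ 1000✓ 1001✓ 1011✓ 1101✓ 1110✓ 1111✓
Round 1: -000 -101 -110 0-10 00-0 1-01✓ 1-11✓ 10-1✓ 100- 11-1✓ 111-
Round 2: 1--1
PIs = {-000, -101, -110, 0-10, 00-0, 1--1, 100-, 111-}
Coverage chart:
  m0: -000,00-0
  m2: 0-10,00-0
  m6: -110,0-10
  m8: -000,100-
  m9: 1--1,100-
  m11: 1--1 ←essential
  m13: -101,1--1
  m14: -110,111-
  m15: 1--1,111-
Essential: 1--1
Petrick residual → -000, -110, 0-10
Min cover (4 terms): b'c'd' + bcd' + a'cd' + ad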